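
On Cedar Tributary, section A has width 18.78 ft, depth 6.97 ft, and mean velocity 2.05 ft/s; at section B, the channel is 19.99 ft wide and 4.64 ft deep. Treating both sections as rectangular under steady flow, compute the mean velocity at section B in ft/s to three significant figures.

Q = A₁V₁ = (18.78×6.97) × 2.05 = 268.3 ft³/s
A₂ = 19.99 × 4.64 = 92.75 ft²
V₂ = Q/A₂ = 268.3/92.75 = 2.893 ft/s

2.89 ft/s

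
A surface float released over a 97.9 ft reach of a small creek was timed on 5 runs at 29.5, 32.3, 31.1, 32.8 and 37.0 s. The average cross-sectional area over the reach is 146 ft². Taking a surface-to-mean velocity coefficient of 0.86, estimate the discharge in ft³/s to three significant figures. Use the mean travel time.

t̄ = (29.5 + 32.3 + 31.1 + 32.8 + 37.0) / 5 = 32.54 s
v_surface = L / t̄ = 97.9 / 32.54 = 3.009 ft/s
v_mean = 0.86 × 3.009 = 2.587 ft/s
Q = A × v_mean = 146 × 2.587 = 377.8 ft³/s

378 ft³/s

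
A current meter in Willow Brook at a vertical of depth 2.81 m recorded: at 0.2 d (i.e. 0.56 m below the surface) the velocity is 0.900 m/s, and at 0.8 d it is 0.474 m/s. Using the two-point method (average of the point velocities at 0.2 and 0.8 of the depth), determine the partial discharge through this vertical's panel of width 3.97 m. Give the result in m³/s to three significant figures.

v̄ = (0.900 + 0.474) / 2 = 0.6870 m/s
q = v̄ × d × w = 0.6870 × 2.81 × 3.97 = 7.664 m³/s

7.66 m³/s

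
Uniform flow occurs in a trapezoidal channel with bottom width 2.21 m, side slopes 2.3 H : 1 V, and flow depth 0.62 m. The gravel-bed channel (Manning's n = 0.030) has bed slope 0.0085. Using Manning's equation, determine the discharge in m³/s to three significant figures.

A = (b + z·y)·y = (2.21 + 2.3×0.62)×0.62 = 2.254 m²
P = b + 2y√(1+z²) = 2.21 + 2×0.62×√(1+2.3²) = 5.320 m
R = A/P = 2.254/5.320 = 0.4238 m
Q = (1/n)·A·R^(2/3)·S^(1/2) = (1/0.030) × 2.254 × 0.4238^(2/3) × 0.0085^(1/2) = 3.909 m³/s

3.91 m³/s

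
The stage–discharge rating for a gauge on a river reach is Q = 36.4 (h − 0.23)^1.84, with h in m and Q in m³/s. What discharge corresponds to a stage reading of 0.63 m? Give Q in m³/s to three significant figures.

Q = 36.4 × (0.63 − 0.23)^1.84 = 36.4 × 0.4^1.84 = 6.744 m³/s

6.74 m³/s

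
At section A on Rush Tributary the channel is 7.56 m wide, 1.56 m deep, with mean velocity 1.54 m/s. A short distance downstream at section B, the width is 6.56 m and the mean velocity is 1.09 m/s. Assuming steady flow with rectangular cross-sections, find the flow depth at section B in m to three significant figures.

2.54 m

Q = A₁V₁ = (7.56×1.56) × 1.54 = 18.16 m³/s
d₂ = Q/(b₂ V₂) = 18.16/(6.56×1.09) = 2.540 m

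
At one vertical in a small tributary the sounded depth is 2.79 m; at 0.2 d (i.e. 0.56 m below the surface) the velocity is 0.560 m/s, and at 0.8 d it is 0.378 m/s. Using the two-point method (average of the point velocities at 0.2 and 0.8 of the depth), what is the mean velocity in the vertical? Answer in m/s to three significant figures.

0.469 m/s

v̄ = (0.560 + 0.378) / 2 = 0.4690 m/s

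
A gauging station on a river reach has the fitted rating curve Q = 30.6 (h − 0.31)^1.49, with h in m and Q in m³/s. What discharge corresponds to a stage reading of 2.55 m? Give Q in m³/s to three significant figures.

Q = 30.6 × (2.55 − 0.31)^1.49 = 30.6 × 2.24^1.49 = 101.8 m³/s

102 m³/s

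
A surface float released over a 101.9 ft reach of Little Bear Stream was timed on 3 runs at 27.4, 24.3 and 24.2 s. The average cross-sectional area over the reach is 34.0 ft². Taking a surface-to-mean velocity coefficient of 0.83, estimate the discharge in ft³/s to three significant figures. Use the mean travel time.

t̄ = (27.4 + 24.3 + 24.2) / 3 = 25.3 s
v_surface = L / t̄ = 101.9 / 25.3 = 4.028 ft/s
v_mean = 0.83 × 4.028 = 3.343 ft/s
Q = A × v_mean = 34.0 × 3.343 = 113.7 ft³/s

114 ft³/s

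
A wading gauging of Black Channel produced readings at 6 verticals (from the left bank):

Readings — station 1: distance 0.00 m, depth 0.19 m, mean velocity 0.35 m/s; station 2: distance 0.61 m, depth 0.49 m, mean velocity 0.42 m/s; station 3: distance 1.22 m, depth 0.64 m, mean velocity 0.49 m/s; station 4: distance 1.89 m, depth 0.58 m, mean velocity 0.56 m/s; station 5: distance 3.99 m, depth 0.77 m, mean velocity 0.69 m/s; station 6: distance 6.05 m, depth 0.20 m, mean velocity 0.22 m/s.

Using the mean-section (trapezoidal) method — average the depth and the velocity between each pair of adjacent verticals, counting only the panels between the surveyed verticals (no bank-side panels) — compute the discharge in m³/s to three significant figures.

1.79 m³/s

Panel 1-2: Δb = 0.61 m, d̄ = (0.19+0.49)/2 = 0.34, v̄ = (0.35+0.42)/2 = 0.385 → q = 0.61×0.34×0.385 = 0.07985 m³/s
Panel 2-3: Δb = 0.61 m, d̄ = (0.49+0.64)/2 = 0.565, v̄ = (0.42+0.49)/2 = 0.455 → q = 0.61×0.565×0.455 = 0.1568 m³/s
Panel 3-4: Δb = 0.67 m, d̄ = (0.64+0.58)/2 = 0.61, v̄ = (0.49+0.56)/2 = 0.525 → q = 0.67×0.61×0.525 = 0.2146 m³/s
Panel 4-5: Δb = 2.1 m, d̄ = (0.58+0.77)/2 = 0.675, v̄ = (0.56+0.69)/2 = 0.625 → q = 2.1×0.675×0.625 = 0.8859 m³/s
Panel 5-6: Δb = 2.06 m, d̄ = (0.77+0.20)/2 = 0.485, v̄ = (0.69+0.22)/2 = 0.455 → q = 2.06×0.485×0.455 = 0.4546 m³/s
Q = Σ q = 1.792 m³/s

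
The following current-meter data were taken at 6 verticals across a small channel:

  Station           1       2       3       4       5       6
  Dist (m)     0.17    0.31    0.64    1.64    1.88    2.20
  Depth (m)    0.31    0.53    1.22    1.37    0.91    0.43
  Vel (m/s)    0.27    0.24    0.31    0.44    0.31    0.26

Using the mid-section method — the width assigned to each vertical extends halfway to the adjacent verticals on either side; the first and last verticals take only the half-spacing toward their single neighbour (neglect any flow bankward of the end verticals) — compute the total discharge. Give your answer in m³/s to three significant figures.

w_1 = (0.31 − 0.17)/2 = 0.07 m; q_1 = 0.27 × 0.31 × 0.07 = 0.005859 m³/s
w_2 = (0.64 − 0.17)/2 = 0.235 m; q_2 = 0.24 × 0.53 × 0.235 = 0.02989 m³/s
w_3 = (1.64 − 0.31)/2 = 0.665 m; q_3 = 0.31 × 1.22 × 0.665 = 0.2515 m³/s
w_4 = (1.88 − 0.64)/2 = 0.62 m; q_4 = 0.44 × 1.37 × 0.62 = 0.3737 m³/s
w_5 = (2.20 − 1.64)/2 = 0.28 m; q_5 = 0.31 × 0.91 × 0.28 = 0.07899 m³/s
w_6 = (2.20 − 1.88)/2 = 0.16 m; q_6 = 0.26 × 0.43 × 0.16 = 0.01789 m³/s
Q = Σ qᵢ = 0.7579 m³/s

0.758 m³/s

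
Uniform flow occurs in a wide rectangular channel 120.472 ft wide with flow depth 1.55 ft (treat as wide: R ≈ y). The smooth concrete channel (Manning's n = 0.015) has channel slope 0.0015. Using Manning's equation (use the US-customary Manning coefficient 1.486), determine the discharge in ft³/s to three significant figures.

A = b·y = 120.472 × 1.55 = 186.7 ft²
Wide channel: R ≈ y = 1.55 ft
Q = (1.486/n)·A·R^(2/3)·S^(1/2) = (1.486/0.015) × 186.7 × 1.550^(2/3) × 0.0015^(1/2) = 959.6 ft³/s

960 ft³/s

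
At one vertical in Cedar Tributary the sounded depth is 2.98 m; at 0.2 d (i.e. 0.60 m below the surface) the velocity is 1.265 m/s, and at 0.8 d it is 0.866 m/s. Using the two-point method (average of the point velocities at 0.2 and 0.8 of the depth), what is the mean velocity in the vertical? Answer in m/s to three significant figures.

v̄ = (1.265 + 0.866) / 2 = 1.066 m/s

1.07 m/s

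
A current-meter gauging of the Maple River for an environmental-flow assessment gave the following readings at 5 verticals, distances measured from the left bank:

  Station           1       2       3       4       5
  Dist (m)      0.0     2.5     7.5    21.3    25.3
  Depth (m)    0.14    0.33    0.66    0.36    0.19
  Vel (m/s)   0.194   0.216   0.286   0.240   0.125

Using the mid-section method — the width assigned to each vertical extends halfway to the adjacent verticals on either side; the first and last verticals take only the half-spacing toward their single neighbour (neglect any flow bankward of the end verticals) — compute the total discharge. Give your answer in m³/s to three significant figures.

2.89 m³/s

w_1 = (2.5 − 0.0)/2 = 1.25 m; q_1 = 0.194 × 0.14 × 1.25 = 0.03395 m³/s
w_2 = (7.5 − 0.0)/2 = 3.75 m; q_2 = 0.216 × 0.33 × 3.75 = 0.2673 m³/s
w_3 = (21.3 − 2.5)/2 = 9.4 m; q_3 = 0.286 × 0.66 × 9.4 = 1.774 m³/s
w_4 = (25.3 − 7.5)/2 = 8.9 m; q_4 = 0.240 × 0.36 × 8.9 = 0.7690 m³/s
w_5 = (25.3 − 21.3)/2 = 2 m; q_5 = 0.125 × 0.19 × 2 = 0.04750 m³/s
Q = Σ qᵢ = 2.892 m³/s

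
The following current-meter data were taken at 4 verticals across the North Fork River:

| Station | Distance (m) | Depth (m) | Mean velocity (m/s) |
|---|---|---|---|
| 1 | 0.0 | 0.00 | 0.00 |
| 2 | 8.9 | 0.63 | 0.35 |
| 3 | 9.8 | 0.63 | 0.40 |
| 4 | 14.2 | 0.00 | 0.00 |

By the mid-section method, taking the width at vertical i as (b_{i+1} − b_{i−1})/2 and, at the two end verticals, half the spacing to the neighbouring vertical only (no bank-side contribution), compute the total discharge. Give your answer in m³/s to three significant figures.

w_2 = (9.8 − 0.0)/2 = 4.9 m; q_2 = 0.35 × 0.63 × 4.9 = 1.080 m³/s
w_3 = (14.2 − 8.9)/2 = 2.65 m; q_3 = 0.40 × 0.63 × 2.65 = 0.6678 m³/s
Stations 1, 4 contribute zero (depth or velocity is 0).
Q = Σ qᵢ = 1.748 m³/s

1.75 m³/s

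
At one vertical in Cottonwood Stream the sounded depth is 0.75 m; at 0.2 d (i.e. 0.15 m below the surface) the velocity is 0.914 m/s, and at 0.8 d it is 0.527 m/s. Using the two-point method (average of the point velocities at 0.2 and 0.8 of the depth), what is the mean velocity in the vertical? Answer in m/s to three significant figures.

0.721 m/s

v̄ = (0.914 + 0.527) / 2 = 0.7205 m/s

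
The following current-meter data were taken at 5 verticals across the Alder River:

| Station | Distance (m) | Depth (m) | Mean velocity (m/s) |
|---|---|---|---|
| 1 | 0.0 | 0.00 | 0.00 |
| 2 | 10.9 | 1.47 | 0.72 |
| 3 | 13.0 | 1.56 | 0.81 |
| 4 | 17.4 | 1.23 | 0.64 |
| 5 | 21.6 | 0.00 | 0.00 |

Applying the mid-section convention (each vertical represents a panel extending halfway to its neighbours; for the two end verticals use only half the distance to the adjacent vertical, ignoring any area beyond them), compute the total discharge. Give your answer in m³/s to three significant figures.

14.4 m³/s

w_2 = (13.0 − 0.0)/2 = 6.5 m; q_2 = 0.72 × 1.47 × 6.5 = 6.880 m³/s
w_3 = (17.4 − 10.9)/2 = 3.25 m; q_3 = 0.81 × 1.56 × 3.25 = 4.107 m³/s
w_4 = (21.6 − 13.0)/2 = 4.3 m; q_4 = 0.64 × 1.23 × 4.3 = 3.385 m³/s
Stations 1, 5 contribute zero (depth or velocity is 0).
Q = Σ qᵢ = 14.37 m³/s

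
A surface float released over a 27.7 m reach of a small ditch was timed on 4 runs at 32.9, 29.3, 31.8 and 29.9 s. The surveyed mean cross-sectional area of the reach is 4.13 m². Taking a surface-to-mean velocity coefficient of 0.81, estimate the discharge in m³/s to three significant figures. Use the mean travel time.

t̄ = (32.9 + 29.3 + 31.8 + 29.9) / 4 = 30.975 s
v_surface = L / t̄ = 27.7 / 30.975 = 0.8943 m/s
v_mean = 0.81 × 0.8943 = 0.7244 m/s
Q = A × v_mean = 4.13 × 0.7244 = 2.992 m³/s

2.99 m³/s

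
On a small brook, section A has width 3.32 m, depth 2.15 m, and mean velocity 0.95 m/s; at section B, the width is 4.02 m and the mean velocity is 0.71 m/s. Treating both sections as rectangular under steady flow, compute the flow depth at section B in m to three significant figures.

Q = A₁V₁ = (3.32×2.15) × 0.95 = 6.781 m³/s
d₂ = Q/(b₂ V₂) = 6.781/(4.02×0.71) = 2.376 m

2.38 m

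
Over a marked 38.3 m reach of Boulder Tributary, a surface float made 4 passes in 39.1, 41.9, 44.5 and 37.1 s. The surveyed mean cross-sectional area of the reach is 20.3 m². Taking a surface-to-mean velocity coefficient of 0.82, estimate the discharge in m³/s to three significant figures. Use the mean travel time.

15.7 m³/s

t̄ = (39.1 + 41.9 + 44.5 + 37.1) / 4 = 40.65 s
v_surface = L / t̄ = 38.3 / 40.65 = 0.9422 m/s
v_mean = 0.82 × 0.9422 = 0.7726 m/s
Q = A × v_mean = 20.3 × 0.7726 = 15.68 m³/s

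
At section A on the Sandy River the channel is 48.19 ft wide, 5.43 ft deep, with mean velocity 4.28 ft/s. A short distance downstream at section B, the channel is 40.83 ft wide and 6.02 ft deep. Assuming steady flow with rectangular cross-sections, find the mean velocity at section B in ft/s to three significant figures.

Q = A₁V₁ = (48.19×5.43) × 4.28 = 1120 ft³/s
A₂ = 40.83 × 6.02 = 245.8 ft²
V₂ = Q/A₂ = 1120/245.8 = 4.556 ft/s

4.56 ft/s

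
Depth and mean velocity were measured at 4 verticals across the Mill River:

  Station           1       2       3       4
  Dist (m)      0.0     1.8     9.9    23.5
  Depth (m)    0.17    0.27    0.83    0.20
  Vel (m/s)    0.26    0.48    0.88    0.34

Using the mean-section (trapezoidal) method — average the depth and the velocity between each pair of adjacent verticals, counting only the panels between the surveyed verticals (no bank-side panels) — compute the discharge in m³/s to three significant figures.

Panel 1-2: Δb = 1.8 m, d̄ = (0.17+0.27)/2 = 0.22, v̄ = (0.26+0.48)/2 = 0.37 → q = 1.8×0.22×0.37 = 0.1465 m³/s
Panel 2-3: Δb = 8.1 m, d̄ = (0.27+0.83)/2 = 0.55, v̄ = (0.48+0.88)/2 = 0.68 → q = 8.1×0.55×0.68 = 3.029 m³/s
Panel 3-4: Δb = 13.6 m, d̄ = (0.83+0.20)/2 = 0.515, v̄ = (0.88+0.34)/2 = 0.61 → q = 13.6×0.515×0.61 = 4.272 m³/s
Q = Σ q = 7.448 m³/s

7.45 m³/s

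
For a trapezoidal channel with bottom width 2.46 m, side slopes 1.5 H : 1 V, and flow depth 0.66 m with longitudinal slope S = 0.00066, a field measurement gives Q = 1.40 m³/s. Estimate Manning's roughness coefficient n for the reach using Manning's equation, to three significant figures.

0.0253

A = (b + z·y)·y = (2.46 + 1.5×0.66)×0.66 = 2.277 m²
P = b + 2y√(1+z²) = 2.46 + 2×0.66×√(1+1.5²) = 4.840 m
R = A/P = 2.277/4.840 = 0.4705 m
n = (1/Q)·A·R^(2/3)·S^(1/2) = (1/1.40) × 2.277 × 0.6049 × 0.02569 = 0.02528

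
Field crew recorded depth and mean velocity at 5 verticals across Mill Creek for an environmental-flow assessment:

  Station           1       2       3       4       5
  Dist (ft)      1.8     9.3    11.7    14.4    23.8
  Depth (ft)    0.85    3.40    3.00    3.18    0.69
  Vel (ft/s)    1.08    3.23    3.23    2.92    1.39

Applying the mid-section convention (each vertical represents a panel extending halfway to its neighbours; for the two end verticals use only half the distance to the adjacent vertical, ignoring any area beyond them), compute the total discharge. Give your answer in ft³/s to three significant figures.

w_1 = (9.3 − 1.8)/2 = 3.75 ft; q_1 = 1.08 × 0.85 × 3.75 = 3.443 ft³/s
w_2 = (11.7 − 1.8)/2 = 4.95 ft; q_2 = 3.23 × 3.40 × 4.95 = 54.36 ft³/s
w_3 = (14.4 − 9.3)/2 = 2.55 ft; q_3 = 3.23 × 3.00 × 2.55 = 24.71 ft³/s
w_4 = (23.8 − 11.7)/2 = 6.05 ft; q_4 = 2.92 × 3.18 × 6.05 = 56.18 ft³/s
w_5 = (23.8 − 14.4)/2 = 4.7 ft; q_5 = 1.39 × 0.69 × 4.7 = 4.508 ft³/s
Q = Σ qᵢ = 143.2 ft³/s

143 ft³/s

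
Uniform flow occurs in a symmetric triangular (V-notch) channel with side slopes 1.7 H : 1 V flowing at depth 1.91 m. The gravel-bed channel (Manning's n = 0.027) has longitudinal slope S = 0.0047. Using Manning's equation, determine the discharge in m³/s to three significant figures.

A = z·y² = 1.7×1.91² = 6.202 m²
P = 2y√(1+z²) = 2×1.91×√(1+1.7²) = 7.534 m
R = A/P = 6.202/7.534 = 0.8231 m
Q = (1/n)·A·R^(2/3)·S^(1/2) = (1/0.027) × 6.202 × 0.8231^(2/3) × 0.0047^(1/2) = 13.83 m³/s

13.8 m³/s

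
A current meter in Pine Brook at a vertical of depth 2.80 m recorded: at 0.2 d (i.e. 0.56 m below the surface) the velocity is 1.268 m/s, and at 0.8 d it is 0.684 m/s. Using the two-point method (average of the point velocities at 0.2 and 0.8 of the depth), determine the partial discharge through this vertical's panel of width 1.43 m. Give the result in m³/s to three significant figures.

3.91 m³/s

v̄ = (1.268 + 0.684) / 2 = 0.9760 m/s
q = v̄ × d × w = 0.9760 × 2.80 × 1.43 = 3.908 m³/s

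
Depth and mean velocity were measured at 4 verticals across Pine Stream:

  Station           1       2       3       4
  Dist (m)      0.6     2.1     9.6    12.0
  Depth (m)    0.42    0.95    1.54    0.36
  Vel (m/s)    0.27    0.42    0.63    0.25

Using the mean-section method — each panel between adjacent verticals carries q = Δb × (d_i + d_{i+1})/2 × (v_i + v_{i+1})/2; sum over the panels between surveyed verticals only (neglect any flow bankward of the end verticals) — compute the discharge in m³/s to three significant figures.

Panel 1-2: Δb = 1.5 m, d̄ = (0.42+0.95)/2 = 0.685, v̄ = (0.27+0.42)/2 = 0.345 → q = 1.5×0.685×0.345 = 0.3545 m³/s
Panel 2-3: Δb = 7.5 m, d̄ = (0.95+1.54)/2 = 1.245, v̄ = (0.42+0.63)/2 = 0.525 → q = 7.5×1.245×0.525 = 4.902 m³/s
Panel 3-4: Δb = 2.4 m, d̄ = (1.54+0.36)/2 = 0.95, v̄ = (0.63+0.25)/2 = 0.44 → q = 2.4×0.95×0.44 = 1.003 m³/s
Q = Σ q = 6.260 m³/s

6.26 m³/s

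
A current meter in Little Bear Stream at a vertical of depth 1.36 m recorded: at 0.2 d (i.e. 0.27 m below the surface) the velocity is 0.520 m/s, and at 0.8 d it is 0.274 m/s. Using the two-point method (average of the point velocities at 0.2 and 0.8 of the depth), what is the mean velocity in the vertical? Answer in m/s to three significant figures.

v̄ = (0.520 + 0.274) / 2 = 0.3970 m/s

0.397 m/s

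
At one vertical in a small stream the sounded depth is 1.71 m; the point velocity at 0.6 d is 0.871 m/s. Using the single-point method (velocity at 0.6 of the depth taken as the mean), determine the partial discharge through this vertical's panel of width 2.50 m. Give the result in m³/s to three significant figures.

3.72 m³/s

v̄ = v₀.₆ = 0.871 m/s
q = v̄ × d × w = 0.8710 × 1.71 × 2.50 = 3.724 m³/s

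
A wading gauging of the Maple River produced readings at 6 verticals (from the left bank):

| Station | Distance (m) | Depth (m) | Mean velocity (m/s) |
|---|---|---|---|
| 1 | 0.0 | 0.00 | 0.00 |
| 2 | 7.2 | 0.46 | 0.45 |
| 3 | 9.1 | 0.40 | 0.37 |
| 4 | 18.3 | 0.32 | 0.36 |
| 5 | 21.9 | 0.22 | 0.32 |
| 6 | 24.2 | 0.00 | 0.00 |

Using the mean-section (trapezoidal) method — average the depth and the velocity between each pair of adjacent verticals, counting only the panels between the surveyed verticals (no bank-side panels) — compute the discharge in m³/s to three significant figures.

Panel 1-2: Δb = 7.2 m, d̄ = (0.00+0.46)/2 = 0.23, v̄ = (0.00+0.45)/2 = 0.225 → q = 7.2×0.23×0.225 = 0.3726 m³/s
Panel 2-3: Δb = 1.9 m, d̄ = (0.46+0.40)/2 = 0.43, v̄ = (0.45+0.37)/2 = 0.41 → q = 1.9×0.43×0.41 = 0.3350 m³/s
Panel 3-4: Δb = 9.2 m, d̄ = (0.40+0.32)/2 = 0.36, v̄ = (0.37+0.36)/2 = 0.365 → q = 9.2×0.36×0.365 = 1.209 m³/s
Panel 4-5: Δb = 3.6 m, d̄ = (0.32+0.22)/2 = 0.27, v̄ = (0.36+0.32)/2 = 0.34 → q = 3.6×0.27×0.34 = 0.3305 m³/s
Panel 5-6: Δb = 2.3 m, d̄ = (0.22+0.00)/2 = 0.11, v̄ = (0.32+0.00)/2 = 0.16 → q = 2.3×0.11×0.16 = 0.04048 m³/s
Q = Σ q = 2.287 m³/s

2.29 m³/s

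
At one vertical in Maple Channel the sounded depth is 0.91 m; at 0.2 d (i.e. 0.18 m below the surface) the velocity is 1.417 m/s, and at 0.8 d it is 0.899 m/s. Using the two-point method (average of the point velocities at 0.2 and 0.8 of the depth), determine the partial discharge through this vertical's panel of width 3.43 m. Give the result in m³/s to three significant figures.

v̄ = (1.417 + 0.899) / 2 = 1.158 m/s
q = v̄ × d × w = 1.158 × 0.91 × 3.43 = 3.614 m³/s

3.61 m³/s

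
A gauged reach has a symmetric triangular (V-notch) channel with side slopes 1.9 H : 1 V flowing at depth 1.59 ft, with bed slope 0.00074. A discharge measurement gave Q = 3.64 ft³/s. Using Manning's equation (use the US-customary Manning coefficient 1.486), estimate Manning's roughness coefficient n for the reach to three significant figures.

0.0422

A = z·y² = 1.9×1.59² = 4.803 ft²
P = 2y√(1+z²) = 2×1.59×√(1+1.9²) = 6.828 ft
R = A/P = 4.803/6.828 = 0.7035 ft
n = (1.486/Q)·A·R^(2/3)·S^(1/2) = (1.486/3.64) × 4.803 × 0.7910 × 0.02720 = 0.04220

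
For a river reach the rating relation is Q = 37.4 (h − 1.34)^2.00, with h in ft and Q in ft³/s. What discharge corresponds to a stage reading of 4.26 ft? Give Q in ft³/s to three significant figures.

Q = 37.4 × (4.26 − 1.34)^2.00 = 37.4 × 2.92^2.00 = 318.9 ft³/s

319 ft³/s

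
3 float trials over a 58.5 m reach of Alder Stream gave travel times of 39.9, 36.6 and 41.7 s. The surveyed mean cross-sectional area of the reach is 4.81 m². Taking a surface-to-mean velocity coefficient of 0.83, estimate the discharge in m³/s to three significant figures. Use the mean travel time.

5.93 m³/s

t̄ = (39.9 + 36.6 + 41.7) / 3 = 39.4 s
v_surface = L / t̄ = 58.5 / 39.4 = 1.485 m/s
v_mean = 0.83 × 1.485 = 1.232 m/s
Q = A × v_mean = 4.81 × 1.232 = 5.928 m³/s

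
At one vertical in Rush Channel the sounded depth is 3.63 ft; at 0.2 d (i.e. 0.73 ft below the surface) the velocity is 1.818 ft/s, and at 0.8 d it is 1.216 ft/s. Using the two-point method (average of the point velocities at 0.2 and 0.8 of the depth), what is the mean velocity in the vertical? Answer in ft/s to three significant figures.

1.52 ft/s

v̄ = (1.818 + 1.216) / 2 = 1.517 ft/s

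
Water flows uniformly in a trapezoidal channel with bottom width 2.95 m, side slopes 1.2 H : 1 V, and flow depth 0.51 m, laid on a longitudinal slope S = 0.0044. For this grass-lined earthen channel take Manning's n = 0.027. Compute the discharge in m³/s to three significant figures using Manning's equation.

2.42 m³/s

A = (b + z·y)·y = (2.95 + 1.2×0.51)×0.51 = 1.817 m²
P = b + 2y√(1+z²) = 2.95 + 2×0.51×√(1+1.2²) = 4.543 m
R = A/P = 1.817/4.543 = 0.3998 m
Q = (1/n)·A·R^(2/3)·S^(1/2) = (1/0.027) × 1.817 × 0.3998^(2/3) × 0.0044^(1/2) = 2.422 m³/s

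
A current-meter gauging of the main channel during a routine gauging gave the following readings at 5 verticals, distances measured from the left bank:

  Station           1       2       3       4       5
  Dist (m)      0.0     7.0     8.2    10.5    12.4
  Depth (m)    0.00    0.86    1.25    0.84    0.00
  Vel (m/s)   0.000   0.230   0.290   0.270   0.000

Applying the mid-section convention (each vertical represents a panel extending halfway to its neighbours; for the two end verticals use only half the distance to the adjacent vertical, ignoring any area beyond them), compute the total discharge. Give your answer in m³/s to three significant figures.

1.92 m³/s

w_2 = (8.2 − 0.0)/2 = 4.1 m; q_2 = 0.230 × 0.86 × 4.1 = 0.8110 m³/s
w_3 = (10.5 − 7.0)/2 = 1.75 m; q_3 = 0.290 × 1.25 × 1.75 = 0.6344 m³/s
w_4 = (12.4 − 8.2)/2 = 2.1 m; q_4 = 0.270 × 0.84 × 2.1 = 0.4763 m³/s
Stations 1, 5 contribute zero (depth or velocity is 0).
Q = Σ qᵢ = 1.922 m³/s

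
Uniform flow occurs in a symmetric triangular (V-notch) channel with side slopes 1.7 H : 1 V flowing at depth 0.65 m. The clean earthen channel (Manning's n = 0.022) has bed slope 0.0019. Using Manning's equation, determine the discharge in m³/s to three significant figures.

A = z·y² = 1.7×0.65² = 0.7183 m²
P = 2y√(1+z²) = 2×0.65×√(1+1.7²) = 2.564 m
R = A/P = 0.7183/2.564 = 0.2801 m
Q = (1/n)·A·R^(2/3)·S^(1/2) = (1/0.022) × 0.7183 × 0.2801^(2/3) × 0.0019^(1/2) = 0.6093 m³/s

0.609 m³/s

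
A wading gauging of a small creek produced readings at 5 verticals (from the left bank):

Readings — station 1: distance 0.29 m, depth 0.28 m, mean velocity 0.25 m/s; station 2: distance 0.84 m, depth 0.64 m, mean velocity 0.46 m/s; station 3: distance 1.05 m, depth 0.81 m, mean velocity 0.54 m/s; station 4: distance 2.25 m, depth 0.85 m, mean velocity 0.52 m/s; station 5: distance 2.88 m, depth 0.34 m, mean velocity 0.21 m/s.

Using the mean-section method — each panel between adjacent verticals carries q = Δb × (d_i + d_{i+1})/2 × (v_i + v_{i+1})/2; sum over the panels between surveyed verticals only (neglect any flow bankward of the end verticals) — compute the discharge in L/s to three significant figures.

Panel 1-2: Δb = 0.55 m, d̄ = (0.28+0.64)/2 = 0.46, v̄ = (0.25+0.46)/2 = 0.355 → q = 0.55×0.46×0.355 = 0.08982 m³/s
Panel 2-3: Δb = 0.21 m, d̄ = (0.64+0.81)/2 = 0.725, v̄ = (0.46+0.54)/2 = 0.5 → q = 0.21×0.725×0.5 = 0.07613 m³/s
Panel 3-4: Δb = 1.2 m, d̄ = (0.81+0.85)/2 = 0.83, v̄ = (0.54+0.52)/2 = 0.53 → q = 1.2×0.83×0.53 = 0.5279 m³/s
Panel 4-5: Δb = 0.63 m, d̄ = (0.85+0.34)/2 = 0.595, v̄ = (0.52+0.21)/2 = 0.365 → q = 0.63×0.595×0.365 = 0.1368 m³/s
Q = Σ q = 0.8306 m³/s
= 0.8306 × 1000 = 830.6 L/s

831 L/s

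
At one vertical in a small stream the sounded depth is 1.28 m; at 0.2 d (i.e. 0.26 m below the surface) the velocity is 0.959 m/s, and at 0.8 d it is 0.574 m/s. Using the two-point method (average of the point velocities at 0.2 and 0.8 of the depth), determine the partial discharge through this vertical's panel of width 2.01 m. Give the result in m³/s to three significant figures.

1.97 m³/s

v̄ = (0.959 + 0.574) / 2 = 0.7665 m/s
q = v̄ × d × w = 0.7665 × 1.28 × 2.01 = 1.972 m³/s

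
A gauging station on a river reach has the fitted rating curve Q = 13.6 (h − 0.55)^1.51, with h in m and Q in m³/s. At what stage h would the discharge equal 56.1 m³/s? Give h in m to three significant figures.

h − h₀ = (Q/C)^(1/b) = (56.1/13.6)^(1/1.51) = 2.556 m
h = 0.55 + 2.556 = 3.106 m

3.11 m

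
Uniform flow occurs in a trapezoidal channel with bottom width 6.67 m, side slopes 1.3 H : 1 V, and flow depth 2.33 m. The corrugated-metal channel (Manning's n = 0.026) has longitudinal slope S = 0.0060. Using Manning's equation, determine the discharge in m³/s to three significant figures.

91.3 m³/s

A = (b + z·y)·y = (6.67 + 1.3×2.33)×2.33 = 22.60 m²
P = b + 2y√(1+z²) = 6.67 + 2×2.33×√(1+1.3²) = 14.31 m
R = A/P = 22.60/14.31 = 1.579 m
Q = (1/n)·A·R^(2/3)·S^(1/2) = (1/0.026) × 22.60 × 1.579^(2/3) × 0.0060^(1/2) = 91.29 m³/s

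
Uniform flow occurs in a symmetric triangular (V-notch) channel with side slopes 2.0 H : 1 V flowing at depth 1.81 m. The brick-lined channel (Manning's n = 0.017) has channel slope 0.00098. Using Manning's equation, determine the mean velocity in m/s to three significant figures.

A = z·y² = 2.0×1.81² = 6.552 m²
P = 2y√(1+z²) = 2×1.81×√(1+2.0²) = 8.095 m
R = A/P = 6.552/8.095 = 0.8095 m
Q = (1/n)·A·R^(2/3)·S^(1/2) = (1/0.017) × 6.552 × 0.8095^(2/3) × 0.00098^(1/2) = 10.48 m³/s
V = Q/A = 10.48/6.552 = 1.599 m/s

1.60 m/s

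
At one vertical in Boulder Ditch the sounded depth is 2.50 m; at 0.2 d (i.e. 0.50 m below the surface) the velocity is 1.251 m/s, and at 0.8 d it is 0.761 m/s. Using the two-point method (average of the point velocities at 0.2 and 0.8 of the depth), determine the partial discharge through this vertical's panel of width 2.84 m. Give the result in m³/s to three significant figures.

v̄ = (1.251 + 0.761) / 2 = 1.006 m/s
q = v̄ × d × w = 1.006 × 2.50 × 2.84 = 7.143 m³/s

7.14 m³/s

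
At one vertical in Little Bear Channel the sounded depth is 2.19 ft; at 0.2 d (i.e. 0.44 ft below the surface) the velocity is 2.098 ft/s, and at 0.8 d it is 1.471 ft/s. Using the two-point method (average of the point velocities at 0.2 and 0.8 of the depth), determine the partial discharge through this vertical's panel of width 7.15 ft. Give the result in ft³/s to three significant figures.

27.9 ft³/s

v̄ = (2.098 + 1.471) / 2 = 1.785 ft/s
q = v̄ × d × w = 1.785 × 2.19 × 7.15 = 27.94 ft³/s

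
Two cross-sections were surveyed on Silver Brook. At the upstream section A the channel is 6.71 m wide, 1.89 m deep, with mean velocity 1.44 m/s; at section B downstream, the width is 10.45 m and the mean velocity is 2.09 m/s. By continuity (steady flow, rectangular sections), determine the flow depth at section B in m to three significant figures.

Q = A₁V₁ = (6.71×1.89) × 1.44 = 18.26 m³/s
d₂ = Q/(b₂ V₂) = 18.26/(10.45×2.09) = 0.8362 m

0.836 m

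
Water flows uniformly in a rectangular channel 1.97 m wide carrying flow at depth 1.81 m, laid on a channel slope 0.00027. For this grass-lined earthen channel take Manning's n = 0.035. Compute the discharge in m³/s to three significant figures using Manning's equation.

A = b·y = 1.97 × 1.81 = 3.566 m²
P = b + 2y = 1.97 + 2×1.81 = 5.590 m
R = A/P = 3.566/5.590 = 0.6379 m
Q = (1/n)·A·R^(2/3)·S^(1/2) = (1/0.035) × 3.566 × 0.6379^(2/3) × 0.00027^(1/2) = 1.240 m³/s

1.24 m³/s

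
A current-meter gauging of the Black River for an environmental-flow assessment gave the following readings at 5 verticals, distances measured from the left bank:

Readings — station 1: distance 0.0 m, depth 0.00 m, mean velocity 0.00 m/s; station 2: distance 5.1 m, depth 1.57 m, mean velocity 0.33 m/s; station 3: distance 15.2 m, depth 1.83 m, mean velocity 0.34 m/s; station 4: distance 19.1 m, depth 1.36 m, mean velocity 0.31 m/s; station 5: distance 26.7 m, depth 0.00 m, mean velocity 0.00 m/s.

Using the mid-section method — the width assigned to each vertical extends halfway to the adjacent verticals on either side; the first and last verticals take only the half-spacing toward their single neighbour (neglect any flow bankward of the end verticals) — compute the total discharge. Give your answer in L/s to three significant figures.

10700 L/s

w_2 = (15.2 − 0.0)/2 = 7.6 m; q_2 = 0.33 × 1.57 × 7.6 = 3.938 m³/s
w_3 = (19.1 − 5.1)/2 = 7 m; q_3 = 0.34 × 1.83 × 7 = 4.355 m³/s
w_4 = (26.7 − 15.2)/2 = 5.75 m; q_4 = 0.31 × 1.36 × 5.75 = 2.424 m³/s
Stations 1, 5 contribute zero (depth or velocity is 0).
Q = Σ qᵢ = 10.72 m³/s
= 10.72 × 1000 = 10720 L/s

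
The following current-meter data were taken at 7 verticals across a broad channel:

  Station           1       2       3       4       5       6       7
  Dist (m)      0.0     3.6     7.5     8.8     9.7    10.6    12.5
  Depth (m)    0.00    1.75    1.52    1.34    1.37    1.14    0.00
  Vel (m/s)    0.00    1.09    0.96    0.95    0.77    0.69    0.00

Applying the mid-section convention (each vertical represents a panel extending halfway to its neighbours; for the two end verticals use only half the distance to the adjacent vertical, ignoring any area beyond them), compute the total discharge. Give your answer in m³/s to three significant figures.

w_2 = (7.5 − 0.0)/2 = 3.75 m; q_2 = 1.09 × 1.75 × 3.75 = 7.153 m³/s
w_3 = (8.8 − 3.6)/2 = 2.6 m; q_3 = 0.96 × 1.52 × 2.6 = 3.794 m³/s
w_4 = (9.7 − 7.5)/2 = 1.1 m; q_4 = 0.95 × 1.34 × 1.1 = 1.400 m³/s
w_5 = (10.6 − 8.8)/2 = 0.9 m; q_5 = 0.77 × 1.37 × 0.9 = 0.9494 m³/s
w_6 = (12.5 − 9.7)/2 = 1.4 m; q_6 = 0.69 × 1.14 × 1.4 = 1.101 m³/s
Stations 1, 7 contribute zero (depth or velocity is 0).
Q = Σ qᵢ = 14.40 m³/s

14.4 m³/s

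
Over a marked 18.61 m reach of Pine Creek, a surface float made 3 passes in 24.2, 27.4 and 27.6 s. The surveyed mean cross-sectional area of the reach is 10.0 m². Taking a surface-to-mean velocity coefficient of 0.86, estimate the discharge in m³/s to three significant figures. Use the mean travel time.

6.06 m³/s

t̄ = (24.2 + 27.4 + 27.6) / 3 = 26.4 s
v_surface = L / t̄ = 18.61 / 26.4 = 0.7049 m/s
v_mean = 0.86 × 0.7049 = 0.6062 m/s
Q = A × v_mean = 10.0 × 0.6062 = 6.062 m³/s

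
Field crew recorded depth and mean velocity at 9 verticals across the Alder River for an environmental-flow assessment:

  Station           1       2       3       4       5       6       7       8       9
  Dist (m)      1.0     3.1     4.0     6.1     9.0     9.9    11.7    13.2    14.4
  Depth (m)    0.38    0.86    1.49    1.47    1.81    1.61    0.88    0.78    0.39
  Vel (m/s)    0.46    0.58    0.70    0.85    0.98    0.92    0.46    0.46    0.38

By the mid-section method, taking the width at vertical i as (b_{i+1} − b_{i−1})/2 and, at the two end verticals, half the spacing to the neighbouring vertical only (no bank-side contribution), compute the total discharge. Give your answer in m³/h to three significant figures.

44000 m³/h

w_1 = (3.1 − 1.0)/2 = 1.05 m; q_1 = 0.46 × 0.38 × 1.05 = 0.1835 m³/s
w_2 = (4.0 − 1.0)/2 = 1.5 m; q_2 = 0.58 × 0.86 × 1.5 = 0.7482 m³/s
w_3 = (6.1 − 3.1)/2 = 1.5 m; q_3 = 0.70 × 1.49 × 1.5 = 1.565 m³/s
w_4 = (9.0 − 4.0)/2 = 2.5 m; q_4 = 0.85 × 1.47 × 2.5 = 3.124 m³/s
w_5 = (9.9 − 6.1)/2 = 1.9 m; q_5 = 0.98 × 1.81 × 1.9 = 3.370 m³/s
w_6 = (11.7 − 9.0)/2 = 1.35 m; q_6 = 0.92 × 1.61 × 1.35 = 2.000 m³/s
w_7 = (13.2 − 9.9)/2 = 1.65 m; q_7 = 0.46 × 0.88 × 1.65 = 0.6679 m³/s
w_8 = (14.4 − 11.7)/2 = 1.35 m; q_8 = 0.46 × 0.78 × 1.35 = 0.4844 m³/s
w_9 = (14.4 − 13.2)/2 = 0.6 m; q_9 = 0.38 × 0.39 × 0.6 = 0.08892 m³/s
Q = Σ qᵢ = 12.23 m³/s
= 12.23 × 3600 = 44030 m³/h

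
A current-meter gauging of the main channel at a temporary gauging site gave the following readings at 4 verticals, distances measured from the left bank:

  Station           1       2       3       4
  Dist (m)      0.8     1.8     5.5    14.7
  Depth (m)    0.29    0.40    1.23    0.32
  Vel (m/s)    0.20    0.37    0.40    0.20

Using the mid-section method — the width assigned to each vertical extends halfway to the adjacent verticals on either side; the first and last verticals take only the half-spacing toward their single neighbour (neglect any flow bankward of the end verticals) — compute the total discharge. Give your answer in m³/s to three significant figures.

w_1 = (1.8 − 0.8)/2 = 0.5 m; q_1 = 0.20 × 0.29 × 0.5 = 0.02900 m³/s
w_2 = (5.5 − 0.8)/2 = 2.35 m; q_2 = 0.37 × 0.40 × 2.35 = 0.3478 m³/s
w_3 = (14.7 − 1.8)/2 = 6.45 m; q_3 = 0.40 × 1.23 × 6.45 = 3.173 m³/s
w_4 = (14.7 − 5.5)/2 = 4.6 m; q_4 = 0.20 × 0.32 × 4.6 = 0.2944 m³/s
Q = Σ qᵢ = 3.845 m³/s

3.84 m³/s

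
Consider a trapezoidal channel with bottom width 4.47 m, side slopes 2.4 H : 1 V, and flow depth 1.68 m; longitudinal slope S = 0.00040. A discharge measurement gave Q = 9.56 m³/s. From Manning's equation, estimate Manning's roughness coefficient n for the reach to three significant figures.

0.0315

A = (b + z·y)·y = (4.47 + 2.4×1.68)×1.68 = 14.28 m²
P = b + 2y√(1+z²) = 4.47 + 2×1.68×√(1+2.4²) = 13.21 m
R = A/P = 14.28/13.21 = 1.082 m
n = (1/Q)·A·R^(2/3)·S^(1/2) = (1/9.56) × 14.28 × 1.054 × 0.02000 = 0.03149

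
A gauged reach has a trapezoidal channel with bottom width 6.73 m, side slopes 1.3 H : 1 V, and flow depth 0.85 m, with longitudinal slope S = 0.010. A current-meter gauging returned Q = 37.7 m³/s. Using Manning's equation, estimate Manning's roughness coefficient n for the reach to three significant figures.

A = (b + z·y)·y = (6.73 + 1.3×0.85)×0.85 = 6.660 m²
P = b + 2y√(1+z²) = 6.73 + 2×0.85×√(1+1.3²) = 9.518 m
R = A/P = 6.660/9.518 = 0.6997 m
n = (1/Q)·A·R^(2/3)·S^(1/2) = (1/37.7) × 6.660 × 0.7881 × 0.1000 = 0.01392

0.0139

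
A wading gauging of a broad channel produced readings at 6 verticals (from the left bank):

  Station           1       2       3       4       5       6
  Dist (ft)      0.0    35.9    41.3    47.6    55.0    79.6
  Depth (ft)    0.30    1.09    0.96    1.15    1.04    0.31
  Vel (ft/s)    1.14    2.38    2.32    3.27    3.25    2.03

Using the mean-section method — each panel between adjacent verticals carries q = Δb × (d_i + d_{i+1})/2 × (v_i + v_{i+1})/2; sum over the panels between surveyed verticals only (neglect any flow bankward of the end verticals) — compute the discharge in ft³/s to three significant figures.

Panel 1-2: Δb = 35.9 ft, d̄ = (0.30+1.09)/2 = 0.695, v̄ = (1.14+2.38)/2 = 1.76 → q = 35.9×0.695×1.76 = 43.91 ft³/s
Panel 2-3: Δb = 5.4 ft, d̄ = (1.09+0.96)/2 = 1.025, v̄ = (2.38+2.32)/2 = 2.35 → q = 5.4×1.025×2.35 = 13.01 ft³/s
Panel 3-4: Δb = 6.3 ft, d̄ = (0.96+1.15)/2 = 1.055, v̄ = (2.32+3.27)/2 = 2.795 → q = 6.3×1.055×2.795 = 18.58 ft³/s
Panel 4-5: Δb = 7.4 ft, d̄ = (1.15+1.04)/2 = 1.095, v̄ = (3.27+3.25)/2 = 3.26 → q = 7.4×1.095×3.26 = 26.42 ft³/s
Panel 5-6: Δb = 24.6 ft, d̄ = (1.04+0.31)/2 = 0.675, v̄ = (3.25+2.03)/2 = 2.64 → q = 24.6×0.675×2.64 = 43.84 ft³/s
Q = Σ q = 145.8 ft³/s

146 ft³/s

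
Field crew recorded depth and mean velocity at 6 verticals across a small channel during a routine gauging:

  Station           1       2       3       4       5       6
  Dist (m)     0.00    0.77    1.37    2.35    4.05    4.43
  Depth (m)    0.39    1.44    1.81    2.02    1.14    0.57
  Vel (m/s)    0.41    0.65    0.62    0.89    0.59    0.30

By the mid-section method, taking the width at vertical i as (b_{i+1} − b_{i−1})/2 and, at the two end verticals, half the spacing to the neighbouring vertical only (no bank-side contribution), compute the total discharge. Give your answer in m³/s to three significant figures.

4.73 m³/s

w_1 = (0.77 − 0.00)/2 = 0.385 m; q_1 = 0.41 × 0.39 × 0.385 = 0.06156 m³/s
w_2 = (1.37 − 0.00)/2 = 0.685 m; q_2 = 0.65 × 1.44 × 0.685 = 0.6412 m³/s
w_3 = (2.35 − 0.77)/2 = 0.79 m; q_3 = 0.62 × 1.81 × 0.79 = 0.8865 m³/s
w_4 = (4.05 − 1.37)/2 = 1.34 m; q_4 = 0.89 × 2.02 × 1.34 = 2.409 m³/s
w_5 = (4.43 − 2.35)/2 = 1.04 m; q_5 = 0.59 × 1.14 × 1.04 = 0.6995 m³/s
w_6 = (4.43 − 4.05)/2 = 0.19 m; q_6 = 0.30 × 0.57 × 0.19 = 0.03249 m³/s
Q = Σ qᵢ = 4.730 m³/s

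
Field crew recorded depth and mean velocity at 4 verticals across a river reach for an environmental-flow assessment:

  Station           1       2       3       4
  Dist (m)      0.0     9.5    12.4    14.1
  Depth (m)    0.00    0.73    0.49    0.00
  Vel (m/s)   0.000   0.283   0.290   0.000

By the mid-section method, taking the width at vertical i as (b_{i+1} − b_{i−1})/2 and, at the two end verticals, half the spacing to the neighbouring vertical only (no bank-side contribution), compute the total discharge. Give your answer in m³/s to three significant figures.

w_2 = (12.4 − 0.0)/2 = 6.2 m; q_2 = 0.283 × 0.73 × 6.2 = 1.281 m³/s
w_3 = (14.1 − 9.5)/2 = 2.3 m; q_3 = 0.290 × 0.49 × 2.3 = 0.3268 m³/s
Stations 1, 4 contribute zero (depth or velocity is 0).
Q = Σ qᵢ = 1.608 m³/s

1.61 m³/s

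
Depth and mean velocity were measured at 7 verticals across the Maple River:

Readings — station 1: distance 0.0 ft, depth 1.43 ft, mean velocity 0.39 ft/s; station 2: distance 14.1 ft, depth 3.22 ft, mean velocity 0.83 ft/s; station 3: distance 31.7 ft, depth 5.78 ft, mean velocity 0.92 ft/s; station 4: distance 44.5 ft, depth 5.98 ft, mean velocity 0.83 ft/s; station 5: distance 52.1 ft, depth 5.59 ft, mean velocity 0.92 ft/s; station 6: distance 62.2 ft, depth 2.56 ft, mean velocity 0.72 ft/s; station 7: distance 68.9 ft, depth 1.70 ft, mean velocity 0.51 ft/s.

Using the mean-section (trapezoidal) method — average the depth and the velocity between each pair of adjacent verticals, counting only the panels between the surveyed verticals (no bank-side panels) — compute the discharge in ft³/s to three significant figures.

Panel 1-2: Δb = 14.1 ft, d̄ = (1.43+3.22)/2 = 2.325, v̄ = (0.39+0.83)/2 = 0.61 → q = 14.1×2.325×0.61 = 20.00 ft³/s
Panel 2-3: Δb = 17.6 ft, d̄ = (3.22+5.78)/2 = 4.5, v̄ = (0.83+0.92)/2 = 0.875 → q = 17.6×4.5×0.875 = 69.30 ft³/s
Panel 3-4: Δb = 12.8 ft, d̄ = (5.78+5.98)/2 = 5.88, v̄ = (0.92+0.83)/2 = 0.875 → q = 12.8×5.88×0.875 = 65.86 ft³/s
Panel 4-5: Δb = 7.6 ft, d̄ = (5.98+5.59)/2 = 5.785, v̄ = (0.83+0.92)/2 = 0.875 → q = 7.6×5.785×0.875 = 38.47 ft³/s
Panel 5-6: Δb = 10.1 ft, d̄ = (5.59+2.56)/2 = 4.075, v̄ = (0.92+0.72)/2 = 0.82 → q = 10.1×4.075×0.82 = 33.75 ft³/s
Panel 6-7: Δb = 6.7 ft, d̄ = (2.56+1.70)/2 = 2.13, v̄ = (0.72+0.51)/2 = 0.615 → q = 6.7×2.13×0.615 = 8.777 ft³/s
Q = Σ q = 236.1 ft³/s

236 ft³/s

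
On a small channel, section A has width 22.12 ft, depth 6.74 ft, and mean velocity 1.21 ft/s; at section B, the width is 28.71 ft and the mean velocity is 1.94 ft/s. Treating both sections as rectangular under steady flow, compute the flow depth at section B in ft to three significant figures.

Q = A₁V₁ = (22.12×6.74) × 1.21 = 180.4 ft³/s
d₂ = Q/(b₂ V₂) = 180.4/(28.71×1.94) = 3.239 ft

3.24 ft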